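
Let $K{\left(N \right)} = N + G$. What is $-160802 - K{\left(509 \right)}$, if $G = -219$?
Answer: $-161092$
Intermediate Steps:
$K{\left(N \right)} = -219 + N$ ($K{\left(N \right)} = N - 219 = -219 + N$)
$-160802 - K{\left(509 \right)} = -160802 - \left(-219 + 509\right) = -160802 - 290 = -161092$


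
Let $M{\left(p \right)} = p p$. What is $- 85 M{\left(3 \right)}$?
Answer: $-765$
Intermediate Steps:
$M{\left(p \right)} = p^{2}$
$- 85 M{\left(3 \right)} = - 85 \cdot 3^{2} = \left(-85\right) 9 = -765$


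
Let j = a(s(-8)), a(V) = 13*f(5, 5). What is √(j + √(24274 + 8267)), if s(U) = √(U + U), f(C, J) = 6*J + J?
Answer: √(455 + √32541) ≈ 25.207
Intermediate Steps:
f(C, J) = 7*J
s(U) = √2*√U (s(U) = √(2*U) = √2*√U)
a(V) = 455 (a(V) = 13*(7*5) = 13*35 = 455)
j = 455
√(j + √(24274 + 8267)) = √(455 + √(24274 + 8267)) = √(455 + √32541)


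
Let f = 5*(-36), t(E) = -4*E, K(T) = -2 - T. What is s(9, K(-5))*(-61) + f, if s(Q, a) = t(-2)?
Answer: -668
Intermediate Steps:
s(Q, a) = 8 (s(Q, a) = -4*(-2) = 8)
f = -180
s(9, K(-5))*(-61) + f = 8*(-61) - 180 = -488 - 180 = -668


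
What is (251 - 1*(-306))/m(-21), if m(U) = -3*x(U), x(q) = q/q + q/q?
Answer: -557/6 ≈ -92.833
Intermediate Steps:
x(q) = 2 (x(q) = 1 + 1 = 2)
m(U) = -6 (m(U) = -3*2 = -6)
(251 - 1*(-306))/m(-21) = (251 - 1*(-306))/(-6) = (251 + 306)*(-⅙) = 557*(-⅙) = -557/6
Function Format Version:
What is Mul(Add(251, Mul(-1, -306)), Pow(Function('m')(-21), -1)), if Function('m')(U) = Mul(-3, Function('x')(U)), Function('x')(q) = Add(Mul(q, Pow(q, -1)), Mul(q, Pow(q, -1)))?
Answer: Rational(-557, 6) ≈ -92.833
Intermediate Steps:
Function('x')(q) = 2 (Function('x')(q) = Add(1, 1) = 2)
Function('m')(U) = -6 (Function('m')(U) = Mul(-3, 2) = -6)
Mul(Add(251, Mul(-1, -306)), Pow(Function('m')(-21), -1)) = Mul(Add(251, Mul(-1, -306)), Pow(-6, -1)) = Mul(Add(251, 306), Rational(-1, 6)) = Mul(557, Rational(-1, 6)) = Rational(-557, 6)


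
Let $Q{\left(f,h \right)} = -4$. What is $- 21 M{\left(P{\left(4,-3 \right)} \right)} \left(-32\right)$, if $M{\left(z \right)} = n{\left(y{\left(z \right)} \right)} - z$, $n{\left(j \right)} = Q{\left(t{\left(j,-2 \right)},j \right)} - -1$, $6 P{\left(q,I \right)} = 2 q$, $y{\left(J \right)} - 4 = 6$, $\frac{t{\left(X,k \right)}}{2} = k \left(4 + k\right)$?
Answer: $-2912$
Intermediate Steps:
$t{\left(X,k \right)} = 2 k \left(4 + k\right)$
$y{\left(J \right)} = 10$ ($y{\left(J \right)} = 4 + 6 = 10$)
$P{\left(q,I \right)} = \frac{q}{3}$ ($P{\left(q,I \right)} = \frac{2 q}{6} = \frac{q}{3}$)
$n{\left(j \right)} = -3$ ($n{\left(j \right)} = -4 - -1 = -4 + 1 = -3$)
$M{\left(z \right)} = -3 - z$
$- 21 M{\left(P{\left(4,-3 \right)} \right)} \left(-32\right) = - 21 \left(-3 - \frac{1}{3} \cdot 4\right) \left(-32\right) = - 21 \left(-3 - \frac{4}{3}\right) \left(-32\right) = \left(-21\right) \left(- \frac{13}{3}\right) \left(-32\right) = 91 \left(-32\right) = -2912$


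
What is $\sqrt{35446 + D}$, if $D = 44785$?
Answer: $\sqrt{80231} \approx 283.25$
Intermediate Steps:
$\sqrt{35446 + D} = \sqrt{35446 + 44785} = \sqrt{80231}$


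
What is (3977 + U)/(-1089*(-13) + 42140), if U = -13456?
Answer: -9479/56297 ≈ -0.16837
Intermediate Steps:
(3977 + U)/(-1089*(-13) + 42140) = (3977 - 13456)/(-1089*(-13) + 42140) = -9479/(14157 + 42140) = -9479/56297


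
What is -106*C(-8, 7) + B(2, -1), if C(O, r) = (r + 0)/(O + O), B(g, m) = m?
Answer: 363/8 ≈ 45.375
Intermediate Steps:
C(O, r) = r/(2*O) (C(O, r) = r/((2*O)) = r*(1/(2*O)) = r/(2*O))
-106*C(-8, 7) + B(2, -1) = -53*7/(-8) - 1 = -53*7*(-1)/8 - 1 = -106*(-7/16) - 1 = 371/8 - 1 = 363/8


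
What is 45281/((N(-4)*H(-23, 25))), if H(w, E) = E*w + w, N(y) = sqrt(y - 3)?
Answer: 45281*I*sqrt(7)/4186 ≈ 28.62*I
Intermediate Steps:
N(y) = sqrt(-3 + y)
H(w, E) = w + E*w
45281/((N(-4)*H(-23, 25))) = 45281/((sqrt(-3 - 4)*(-23*(1 + 25)))) = 45281/((sqrt(-7)*(-23*26))) = 45281/(((I*sqrt(7))*(-598))) = 45281/((-598*I*sqrt(7))) = 45281*(I*sqrt(7)/4186) = 45281*I*sqrt(7)/4186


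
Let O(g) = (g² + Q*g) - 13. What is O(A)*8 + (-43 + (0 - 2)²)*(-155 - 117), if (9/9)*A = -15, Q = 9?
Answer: 11224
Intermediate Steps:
A = -15
O(g) = -13 + g² + 9*g (O(g) = (g² + 9*g) - 13 = -13 + g² + 9*g)
O(A)*8 + (-43 + (0 - 2)²)*(-155 - 117) = (-13 + (-15)² + 9*(-15))*8 + (-43 + (0 - 2)²)*(-155 - 117) = (-13 + 225 - 135)*8 + (-43 + (-2)²)*(-272) = 77*8 + (-43 + 4)*(-272) = 616 - 39*(-272) = 616 + 10608 = 11224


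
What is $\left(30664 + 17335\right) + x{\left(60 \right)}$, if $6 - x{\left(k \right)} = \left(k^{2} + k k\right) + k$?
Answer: $40745$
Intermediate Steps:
$x{\left(k \right)} = 6 - k - 2 k^{2}$ ($x{\left(k \right)} = 6 - \left(\left(k^{2} + k k\right) + k\right) = 6 - \left(\left(k^{2} + k^{2}\right) + k\right) = 6 - \left(2 k^{2} + k\right) = 6 - \left(k + 2 k^{2}\right) = 6 - k - 2 k^{2}$)
$\left(30664 + 17335\right) + x{\left(60 \right)} = \left(30664 + 17335\right) - \left(54 + 7200\right) = 47999 - 7254 = 40745$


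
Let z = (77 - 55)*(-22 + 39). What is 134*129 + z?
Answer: 17660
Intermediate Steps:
z = 374 (z = 22*17 = 374)
134*129 + z = 134*129 + 374 = 17286 + 374 = 17660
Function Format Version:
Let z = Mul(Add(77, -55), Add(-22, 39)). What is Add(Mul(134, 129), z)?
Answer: 17660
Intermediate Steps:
z = 374 (z = Mul(22, 17) = 374)
Add(Mul(134, 129), z) = Add(Mul(134, 129), 374) = Add(17286, 374) = 17660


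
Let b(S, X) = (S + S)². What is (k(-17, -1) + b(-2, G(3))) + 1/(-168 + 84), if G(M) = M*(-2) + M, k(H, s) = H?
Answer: -85/84 ≈ -1.0119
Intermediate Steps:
G(M) = -M (G(M) = -2*M + M = -M)
b(S, X) = 4*S² (b(S, X) = (2*S)² = 4*S²)
(k(-17, -1) + b(-2, G(3))) + 1/(-168 + 84) = (-17 + 4*(-2)²) + 1/(-168 + 84) = (-17 + 4*4) + 1/(-84) = (-17 + 16) - 1/84 = -1 - 1/84 = -85/84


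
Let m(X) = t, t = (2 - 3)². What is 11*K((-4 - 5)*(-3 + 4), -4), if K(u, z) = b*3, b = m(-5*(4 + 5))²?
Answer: 33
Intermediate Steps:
t = 1 (t = (-1)² = 1)
m(X) = 1
b = 1 (b = 1² = 1)
K(u, z) = 3 (K(u, z) = 1*3 = 3)
11*K((-4 - 5)*(-3 + 4), -4) = 11*3 = 33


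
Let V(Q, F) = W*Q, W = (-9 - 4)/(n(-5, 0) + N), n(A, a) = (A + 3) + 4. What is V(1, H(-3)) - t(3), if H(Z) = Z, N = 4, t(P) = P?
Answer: -31/6 ≈ -5.1667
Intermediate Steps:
n(A, a) = 7 + A (n(A, a) = (3 + A) + 4 = 7 + A)
W = -13/6 (W = (-9 - 4)/((7 - 5) + 4) = -13/(2 + 4) = -13/6 ≈ -2.1667)
V(Q, F) = -13*Q/6
V(1, H(-3)) - t(3) = -13/6*1 - 1*3 = -13/6 - 3 = -31/6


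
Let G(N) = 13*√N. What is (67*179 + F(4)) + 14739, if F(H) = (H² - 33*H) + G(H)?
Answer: 26642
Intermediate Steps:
F(H) = H² - 33*H + 13*√H (F(H) = (H² - 33*H) + 13*√H = H² - 33*H + 13*√H)
(67*179 + F(4)) + 14739 = (67*179 + (4² - 33*4 + 13*√4)) + 14739 = (11993 + (16 - 132 + 13*2)) + 14739 = (11993 + (16 - 132 + 26)) + 14739 = (11993 - 90) + 14739 = 11903 + 14739 = 26642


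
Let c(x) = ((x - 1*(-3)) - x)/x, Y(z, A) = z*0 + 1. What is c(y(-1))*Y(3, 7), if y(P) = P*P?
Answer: 3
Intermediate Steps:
Y(z, A) = 1 (Y(z, A) = 0 + 1 = 1)
y(P) = P²
c(x) = 3/x (c(x) = ((x + 3) - x)/x = ((3 + x) - x)/x = 3/x)
c(y(-1))*Y(3, 7) = (3/((-1)²))*1 = (3/1)*1 = (3*1)*1 = 3*1 = 3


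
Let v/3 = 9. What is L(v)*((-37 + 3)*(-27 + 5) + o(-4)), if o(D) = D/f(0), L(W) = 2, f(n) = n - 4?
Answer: 1498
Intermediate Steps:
f(n) = -4 + n
v = 27 (v = 3*9 = 27)
o(D) = -D/4 (o(D) = D/(-4 + 0) = D/(-4) = D*(-¼) = -D/4)
L(v)*((-37 + 3)*(-27 + 5) + o(-4)) = 2*((-37 + 3)*(-27 + 5) - ¼*(-4)) = 2*(-34*(-22) + 1) = 2*(748 + 1) = 2*749 = 1498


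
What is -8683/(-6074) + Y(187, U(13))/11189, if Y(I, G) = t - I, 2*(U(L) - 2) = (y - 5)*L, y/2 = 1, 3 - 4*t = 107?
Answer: 95860325/67961986 ≈ 1.4105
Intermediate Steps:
t = -26 (t = 3/4 - 1/4*107 = 3/4 - 107/4 = -26)
y = 2 (y = 2*1 = 2)
U(L) = 2 - 3*L/2 (U(L) = 2 + ((2 - 5)*L)/2 = 2 + (-3*L)/2 = 2 - 3*L/2)
Y(I, G) = -26 - I
-8683/(-6074) + Y(187, U(13))/11189 = -8683/(-6074) + (-26 - 1*187)/11189 = -8683*(-1/6074) + (-26 - 187)*(1/11189) = 8683/6074 - 213*1/11189 = 8683/6074 - 213/11189 = 95860325/67961986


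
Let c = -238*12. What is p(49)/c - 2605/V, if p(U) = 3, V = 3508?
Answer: -620867/834904 ≈ -0.74364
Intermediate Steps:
c = -2856
p(49)/c - 2605/V = 3/(-2856) - 2605/3508 = 3*(-1/2856) - 2605*1/3508 = -1/952 - 2605/3508 = -620867/834904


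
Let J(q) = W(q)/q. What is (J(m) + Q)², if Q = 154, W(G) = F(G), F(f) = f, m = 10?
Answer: 24025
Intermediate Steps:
W(G) = G
J(q) = 1 (J(q) = q/q = 1)
(J(m) + Q)² = (1 + 154)² = 155² = 24025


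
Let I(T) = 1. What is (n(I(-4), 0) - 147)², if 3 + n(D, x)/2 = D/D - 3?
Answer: 24649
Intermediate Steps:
n(D, x) = -10 (n(D, x) = -6 + 2*(D/D - 3) = -6 + 2*(1 - 3) = -6 + 2*(-2) = -6 - 4 = -10)
(n(I(-4), 0) - 147)² = (-10 - 147)² = (-157)² = 24649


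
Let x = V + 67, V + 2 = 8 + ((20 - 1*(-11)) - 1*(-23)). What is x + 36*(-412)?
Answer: -14705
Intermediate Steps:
V = 60 (V = -2 + (8 + ((20 - 1*(-11)) - 1*(-23))) = -2 + (8 + ((20 + 11) + 23)) = -2 + (8 + (31 + 23)) = -2 + (8 + 54) = -2 + 62 = 60)
x = 127 (x = 60 + 67 = 127)
x + 36*(-412) = 127 + 36*(-412) = 127 - 14832 = -14705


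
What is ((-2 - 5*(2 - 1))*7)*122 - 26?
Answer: -6004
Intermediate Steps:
((-2 - 5*(2 - 1))*7)*122 - 26 = ((-2 - 5*1)*7)*122 - 26 = ((-2 - 5)*7)*122 - 26 = -7*7*122 - 26 = -49*122 - 26 = -5978 - 26 = -6004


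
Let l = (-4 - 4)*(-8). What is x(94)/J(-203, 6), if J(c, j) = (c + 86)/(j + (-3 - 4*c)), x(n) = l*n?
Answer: -4903040/117 ≈ -41906.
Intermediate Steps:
l = 64 (l = -8*(-8) = 64)
x(n) = 64*n
J(c, j) = (86 + c)/(-3 + j - 4*c)
x(94)/J(-203, 6) = (64*94)/(((-86 - 1*(-203))/(3 - 1*6 + 4*(-203)))) = 6016/(((-86 + 203)/(3 - 6 - 812))) = 6016/((117/(-815))) = 6016/((-1/815*117)) = 6016/(-117/815) = 6016*(-815/117) = -4903040/117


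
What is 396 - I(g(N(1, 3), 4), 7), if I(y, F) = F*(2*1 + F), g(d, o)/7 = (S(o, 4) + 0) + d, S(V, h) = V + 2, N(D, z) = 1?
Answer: 333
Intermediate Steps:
S(V, h) = 2 + V
g(d, o) = 14 + 7*d + 7*o (g(d, o) = 7*(((2 + o) + 0) + d) = 7*((2 + o) + d) = 7*(2 + d + o) = 14 + 7*d + 7*o)
I(y, F) = F*(2 + F)
396 - I(g(N(1, 3), 4), 7) = 396 - 7*(2 + 7) = 396 - 7*9 = 396 - 1*63 = 396 - 63 = 333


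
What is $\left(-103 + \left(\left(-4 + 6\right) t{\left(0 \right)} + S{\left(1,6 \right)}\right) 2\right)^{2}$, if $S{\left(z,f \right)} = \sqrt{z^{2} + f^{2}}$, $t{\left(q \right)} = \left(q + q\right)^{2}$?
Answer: $10757 - 412 \sqrt{37} \approx 8250.9$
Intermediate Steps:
$t{\left(q \right)} = 4 q^{2}$ ($t{\left(q \right)} = \left(2 q\right)^{2} = 4 q^{2}$)
$S{\left(z,f \right)} = \sqrt{f^{2} + z^{2}}$
$\left(-103 + \left(\left(-4 + 6\right) t{\left(0 \right)} + S{\left(1,6 \right)}\right) 2\right)^{2} = \left(-103 + \left(\left(-4 + 6\right) 4 \cdot 0^{2} + \sqrt{6^{2} + 1^{2}}\right) 2\right)^{2} = \left(-103 + \left(2 \cdot 4 \cdot 0 + \sqrt{36 + 1}\right) 2\right)^{2} = \left(-103 + \left(2 \cdot 0 + \sqrt{37}\right) 2\right)^{2} = \left(-103 + \left(0 + \sqrt{37}\right) 2\right)^{2} = \left(-103 + \sqrt{37} \cdot 2\right)^{2} = \left(-103 + 2 \sqrt{37}\right)^{2}$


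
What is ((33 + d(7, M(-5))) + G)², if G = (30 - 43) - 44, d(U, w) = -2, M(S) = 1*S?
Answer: 676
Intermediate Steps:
M(S) = S
G = -57 (G = -13 - 44 = -57)
((33 + d(7, M(-5))) + G)² = ((33 - 2) - 57)² = (31 - 57)² = (-26)² = 676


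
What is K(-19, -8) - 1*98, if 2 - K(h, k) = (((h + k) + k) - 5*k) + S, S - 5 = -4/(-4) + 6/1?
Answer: -113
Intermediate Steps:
S = 12 (S = 5 + (-4/(-4) + 6/1) = 5 + (-4*(-1/4) + 6*1) = 5 + (1 + 6) = 5 + 7 = 12)
K(h, k) = -10 - h + 3*k (K(h, k) = 2 - ((((h + k) + k) - 5*k) + 12) = 2 - (((h + 2*k) - 5*k) + 12) = 2 - ((h - 3*k) + 12) = 2 - (12 + h - 3*k) = 2 + (-12 - h + 3*k) = -10 - h + 3*k)
K(-19, -8) - 1*98 = (-10 - 1*(-19) + 3*(-8)) - 1*98 = (-10 + 19 - 24) - 98 = -15 - 98 = -113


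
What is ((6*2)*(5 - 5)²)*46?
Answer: 0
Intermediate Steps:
((6*2)*(5 - 5)²)*46 = (12*0²)*46 = (12*0)*46 = 0*46 = 0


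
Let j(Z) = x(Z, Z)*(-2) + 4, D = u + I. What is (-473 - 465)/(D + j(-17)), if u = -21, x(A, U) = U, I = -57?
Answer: 469/20 ≈ 23.450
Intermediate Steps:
D = -78 (D = -21 - 57 = -78)
j(Z) = 4 - 2*Z (j(Z) = Z*(-2) + 4 = -2*Z + 4 = 4 - 2*Z)
(-473 - 465)/(D + j(-17)) = (-473 - 465)/(-78 + (4 - 2*(-17))) = -938/(-78 + (4 + 34)) = -938/(-78 + 38) = -938/(-40) = -938*(-1/40) = 469/20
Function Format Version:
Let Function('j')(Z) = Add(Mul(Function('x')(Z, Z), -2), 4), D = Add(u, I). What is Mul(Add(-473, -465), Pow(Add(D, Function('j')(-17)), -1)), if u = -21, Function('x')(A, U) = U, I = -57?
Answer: Rational(469, 20) ≈ 23.450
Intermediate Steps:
D = -78 (D = Add(-21, -57) = -78)
Function('j')(Z) = Add(4, Mul(-2, Z)) (Function('j')(Z) = Add(Mul(Z, -2), 4) = Add(Mul(-2, Z), 4) = Add(4, Mul(-2, Z)))
Mul(Add(-473, -465), Pow(Add(D, Function('j')(-17)), -1)) = Mul(Add(-473, -465), Pow(Add(-78, Add(4, Mul(-2, -17))), -1)) = Mul(-938, Pow(Add(-78, Add(4, 34)), -1)) = Mul(-938, Pow(Add(-78, 38), -1)) = Mul(-938, Pow(-40, -1)) = Mul(-938, Rational(-1, 40)) = Rational(469, 20)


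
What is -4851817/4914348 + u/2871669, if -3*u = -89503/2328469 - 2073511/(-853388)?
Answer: -3460715666172432359427797/3505316942299754475980658 ≈ -0.98728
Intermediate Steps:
u = -4751725298495/5961262508916 (u = -(-89503/2328469 - 2073511/(-853388))/3 = -(-89503*1/2328469 - 2073511*(-1/853388))/3 = -(-89503/2328469 + 2073511/853388)/3 = -1/3*4751725298495/1987087502972 = -4751725298495/5961262508916 ≈ -0.79710)
-4851817/4914348 + u/2871669 = -4851817/4914348 - 4751725298495/5961262508916/2871669 = -4851817*1/4914348 - 4751725298495/5961262508916*1/2871669 = -4851817/4914348 - 4751725298495/17118772747716300804 = -3460715666172432359427797/3505316942299754475980658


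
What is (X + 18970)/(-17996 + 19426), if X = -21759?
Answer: -2789/1430 ≈ -1.9503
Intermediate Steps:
(X + 18970)/(-17996 + 19426) = (-21759 + 18970)/(-17996 + 19426) = -2789/1430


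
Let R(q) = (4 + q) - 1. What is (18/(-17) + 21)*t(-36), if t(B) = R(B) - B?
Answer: 1017/17 ≈ 59.824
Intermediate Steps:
R(q) = 3 + q
t(B) = 3 (t(B) = (3 + B) - B = 3)
(18/(-17) + 21)*t(-36) = (18/(-17) + 21)*3 = (18*(-1/17) + 21)*3 = (-18/17 + 21)*3 = (339/17)*3 = 1017/17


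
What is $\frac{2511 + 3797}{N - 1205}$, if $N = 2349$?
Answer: $\frac{1577}{286} \approx 5.514$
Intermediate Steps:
$\frac{2511 + 3797}{N - 1205} = \frac{2511 + 3797}{2349 - 1205} = \frac{6308}{1144} = 6308 \cdot \frac{1}{1144} = \frac{1577}{286}$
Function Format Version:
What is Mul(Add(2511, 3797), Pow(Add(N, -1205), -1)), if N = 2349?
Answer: Rational(1577, 286) ≈ 5.5140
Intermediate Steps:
Mul(Add(2511, 3797), Pow(Add(N, -1205), -1)) = Mul(Add(2511, 3797), Pow(Add(2349, -1205), -1)) = Mul(6308, Pow(1144, -1)) = Mul(6308, Rational(1, 1144)) = Rational(1577, 286)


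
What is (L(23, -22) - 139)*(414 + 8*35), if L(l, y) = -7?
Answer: -101324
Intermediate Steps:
(L(23, -22) - 139)*(414 + 8*35) = (-7 - 139)*(414 + 8*35) = -146*(414 + 280) = -146*694 = -101324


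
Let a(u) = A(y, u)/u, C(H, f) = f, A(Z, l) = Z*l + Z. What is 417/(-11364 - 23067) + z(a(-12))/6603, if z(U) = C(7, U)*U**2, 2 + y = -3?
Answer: -3495473651/130952386368 ≈ -0.026693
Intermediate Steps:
y = -5 (y = -2 - 3 = -5)
A(Z, l) = Z + Z*l
a(u) = (-5 - 5*u)/u (a(u) = (-5*(1 + u))/u = (-5 - 5*u)/u)
z(U) = U**3 (z(U) = U*U**2 = U**3)
417/(-11364 - 23067) + z(a(-12))/6603 = 417/(-11364 - 23067) + (-5 - 5/(-12))**3/6603 = 417/(-34431) + (-5 - 5*(-1/12))**3*(1/6603) = 417*(-1/34431) + (-5 + 5/12)**3*(1/6603) = -139/11477 + (-55/12)**3*(1/6603) = -139/11477 - 166375/1728*1/6603 = -139/11477 - 166375/11409984 = -3495473651/130952386368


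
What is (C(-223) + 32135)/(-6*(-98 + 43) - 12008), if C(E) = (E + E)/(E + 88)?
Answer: -4338671/1576530 ≈ -2.7520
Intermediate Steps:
C(E) = 2*E/(88 + E) (C(E) = (2*E)/(88 + E) = 2*E/(88 + E))
(C(-223) + 32135)/(-6*(-98 + 43) - 12008) = (2*(-223)/(88 - 223) + 32135)/(-6*(-98 + 43) - 12008) = (2*(-223)/(-135) + 32135)/(-6*(-55) - 12008) = (2*(-223)*(-1/135) + 32135)/(330 - 12008) = (446/135 + 32135)/(-11678) = (4338671/135)*(-1/11678) = -4338671/1576530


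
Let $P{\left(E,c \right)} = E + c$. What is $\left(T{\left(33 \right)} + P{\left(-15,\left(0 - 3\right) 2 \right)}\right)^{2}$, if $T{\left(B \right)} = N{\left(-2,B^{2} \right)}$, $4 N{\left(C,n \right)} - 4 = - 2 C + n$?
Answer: $\frac{1026169}{16} \approx 64136.0$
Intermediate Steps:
$N{\left(C,n \right)} = 1 - \frac{C}{2} + \frac{n}{4}$ ($N{\left(C,n \right)} = 1 + \frac{- 2 C + n}{4} = 1 + \frac{n - 2 C}{4} = 1 - \left(\frac{C}{2} - \frac{n}{4}\right) = 1 - \frac{C}{2} + \frac{n}{4}$)
$T{\left(B \right)} = 2 + \frac{B^{2}}{4}$ ($T{\left(B \right)} = 1 - -1 + \frac{B^{2}}{4} = 1 + 1 + \frac{B^{2}}{4} = 2 + \frac{B^{2}}{4}$)
$\left(T{\left(33 \right)} + P{\left(-15,\left(0 - 3\right) 2 \right)}\right)^{2} = \left(\left(2 + \frac{33^{2}}{4}\right) - \left(15 - \left(0 - 3\right) 2\right)\right)^{2} = \left(\left(2 + \frac{1}{4} \cdot 1089\right) - 21\right)^{2} = \left(\left(2 + \frac{1089}{4}\right) - 21\right)^{2} = \left(\frac{1097}{4} - 21\right)^{2} = \left(\frac{1013}{4}\right)^{2} = \frac{1026169}{16}$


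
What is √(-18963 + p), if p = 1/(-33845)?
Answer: 4*I*√1357613349995/33845 ≈ 137.71*I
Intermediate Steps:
p = -1/33845 ≈ -2.9546e-5
√(-18963 + p) = √(-18963 - 1/33845) = √(-641802736/33845) = 4*I*√1357613349995/33845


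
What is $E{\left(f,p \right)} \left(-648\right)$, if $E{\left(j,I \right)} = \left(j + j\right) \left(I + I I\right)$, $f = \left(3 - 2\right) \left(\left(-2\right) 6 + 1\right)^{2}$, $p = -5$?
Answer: $-3136320$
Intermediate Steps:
$f = 121$ ($f = 1 \left(-12 + 1\right)^{2} = 1 \left(-11\right)^{2} = 1 \cdot 121 = 121$)
$E{\left(j,I \right)} = 2 j \left(I + I^{2}\right)$
$E{\left(f,p \right)} \left(-648\right) = 2 \left(-5\right) 121 \left(1 - 5\right) \left(-648\right) = 2 \left(-5\right) 121 \left(-4\right) \left(-648\right) = 4840 \left(-648\right) = -3136320$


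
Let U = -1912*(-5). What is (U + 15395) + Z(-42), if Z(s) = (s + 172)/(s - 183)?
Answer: 1122949/45 ≈ 24954.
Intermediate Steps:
U = 9560
Z(s) = (172 + s)/(-183 + s)
(U + 15395) + Z(-42) = (9560 + 15395) + (172 - 42)/(-183 - 42) = 24955 + 130/(-225) = 24955 - 1/225*130 = 24955 - 26/45 = 1122949/45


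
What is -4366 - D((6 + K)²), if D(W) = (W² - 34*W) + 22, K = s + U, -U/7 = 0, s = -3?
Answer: -4163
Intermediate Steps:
U = 0 (U = -7*0 = 0)
K = -3 (K = -3 + 0 = -3)
D(W) = 22 + W² - 34*W
-4366 - D((6 + K)²) = -4366 - (22 + ((6 - 3)²)² - 34*(6 - 3)²) = -4366 - (22 + (3²)² - 34*3²) = -4366 - (22 + 9² - 34*9) = -4366 - (22 + 81 - 306) = -4366 - 1*(-203) = -4366 + 203 = -4163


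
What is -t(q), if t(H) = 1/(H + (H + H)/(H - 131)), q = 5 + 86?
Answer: -20/1729 ≈ -0.011567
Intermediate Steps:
q = 91
t(H) = 1/(H + 2*H/(-131 + H)) (t(H) = 1/(H + (2*H)/(-131 + H)) = 1/(H + 2*H/(-131 + H)))
-t(q) = -(-131 + 91)/(91*(-129 + 91)) = -(-40)/(91*(-38)) = -(-1)*(-40)/(91*38) = -1*20/1729 = -20/1729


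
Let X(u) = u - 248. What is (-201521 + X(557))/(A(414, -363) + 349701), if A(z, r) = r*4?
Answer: -18292/31659 ≈ -0.57778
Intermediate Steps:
A(z, r) = 4*r
X(u) = -248 + u
(-201521 + X(557))/(A(414, -363) + 349701) = (-201521 + (-248 + 557))/(4*(-363) + 349701) = (-201521 + 309)/(-1452 + 349701) = -201212/348249 = -201212*1/348249 = -18292/31659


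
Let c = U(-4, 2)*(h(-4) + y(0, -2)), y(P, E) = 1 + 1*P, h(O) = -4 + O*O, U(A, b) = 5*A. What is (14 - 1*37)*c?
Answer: 5980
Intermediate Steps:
h(O) = -4 + O**2
y(P, E) = 1 + P
c = -260 (c = (5*(-4))*((-4 + (-4)**2) + (1 + 0)) = -20*((-4 + 16) + 1) = -20*(12 + 1) = -20*13 = -260)
(14 - 1*37)*c = (14 - 1*37)*(-260) = (14 - 37)*(-260) = -23*(-260) = 5980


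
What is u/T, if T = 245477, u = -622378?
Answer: -622378/245477 ≈ -2.5354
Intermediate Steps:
u/T = -622378/245477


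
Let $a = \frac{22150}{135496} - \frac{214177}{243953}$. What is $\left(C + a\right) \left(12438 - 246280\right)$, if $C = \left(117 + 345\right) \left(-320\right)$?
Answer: $\frac{285686169394100547401}{8263663922} \approx 3.4571 \cdot 10^{10}$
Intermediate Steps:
$a = - \frac{11808283921}{16527327844}$ ($a = 22150 \cdot \frac{1}{135496} - \frac{214177}{243953} = \frac{11075}{67748} - \frac{214177}{243953} = - \frac{11808283921}{16527327844} \approx -0.71447$)
$C = -147840$ ($C = 462 \left(-320\right) = -147840$)
$\left(C + a\right) \left(12438 - 246280\right) = \left(-147840 - \frac{11808283921}{16527327844}\right) \left(12438 - 246280\right) = \left(- \frac{2443411956740881}{16527327844}\right) \left(-233842\right) = \frac{285686169394100547401}{8263663922}$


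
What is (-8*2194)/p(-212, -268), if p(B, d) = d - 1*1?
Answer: 17552/269 ≈ 65.249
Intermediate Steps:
p(B, d) = -1 + d (p(B, d) = d - 1 = -1 + d)
(-8*2194)/p(-212, -268) = (-8*2194)/(-1 - 268) = -17552/(-269) = -17552*(-1/269) = 17552/269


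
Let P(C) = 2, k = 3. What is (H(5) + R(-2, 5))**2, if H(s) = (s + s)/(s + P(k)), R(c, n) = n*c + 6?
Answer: 324/49 ≈ 6.6122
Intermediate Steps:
R(c, n) = 6 + c*n (R(c, n) = c*n + 6 = 6 + c*n)
H(s) = 2*s/(2 + s) (H(s) = (s + s)/(s + 2) = (2*s)/(2 + s) = 2*s/(2 + s))
(H(5) + R(-2, 5))**2 = (2*5/(2 + 5) + (6 - 2*5))**2 = (2*5/7 + (6 - 10))**2 = (2*5*(1/7) - 4)**2 = (10/7 - 4)**2 = (-18/7)**2 = 324/49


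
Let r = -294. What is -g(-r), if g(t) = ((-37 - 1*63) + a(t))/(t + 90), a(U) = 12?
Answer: 11/48 ≈ 0.22917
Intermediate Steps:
g(t) = -88/(90 + t) (g(t) = ((-37 - 1*63) + 12)/(t + 90) = ((-37 - 63) + 12)/(90 + t) = (-100 + 12)/(90 + t) = -88/(90 + t))
-g(-r) = -(-88)/(90 - 1*(-294)) = -(-88)/(90 + 294) = -(-88)/384 = -1*(-11/48) = 11/48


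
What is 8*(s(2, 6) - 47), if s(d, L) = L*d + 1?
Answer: -272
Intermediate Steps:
s(d, L) = 1 + L*d
8*(s(2, 6) - 47) = 8*((1 + 6*2) - 47) = 8*((1 + 12) - 47) = 8*(13 - 47) = 8*(-34) = -272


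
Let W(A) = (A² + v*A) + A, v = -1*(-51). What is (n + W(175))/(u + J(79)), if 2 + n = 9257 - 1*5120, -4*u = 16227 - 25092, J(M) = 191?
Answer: 175440/9629 ≈ 18.220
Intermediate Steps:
v = 51
u = 8865/4 (u = -(16227 - 25092)/4 = -¼*(-8865) = 8865/4 ≈ 2216.3)
W(A) = A² + 52*A (W(A) = (A² + 51*A) + A = A² + 52*A)
n = 4135 (n = -2 + (9257 - 1*5120) = -2 + (9257 - 5120) = -2 + 4137 = 4135)
(n + W(175))/(u + J(79)) = (4135 + 175*(52 + 175))/(8865/4 + 191) = (4135 + 175*227)/(9629/4) = (4135 + 39725)*(4/9629) = 43860*(4/9629) = 175440/9629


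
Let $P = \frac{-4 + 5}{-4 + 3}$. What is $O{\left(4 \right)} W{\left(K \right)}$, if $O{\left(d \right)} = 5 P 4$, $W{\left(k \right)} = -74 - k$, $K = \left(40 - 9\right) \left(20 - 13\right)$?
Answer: $5820$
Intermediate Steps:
$K = 217$ ($K = 31 \cdot 7 = 217$)
$P = -1$ ($P = 1 \frac{1}{-1} = 1 \left(-1\right) = -1$)
$O{\left(d \right)} = -20$ ($O{\left(d \right)} = 5 \left(-1\right) 4 = \left(-5\right) 4 = -20$)
$O{\left(4 \right)} W{\left(K \right)} = - 20 \left(-74 - 217\right) = \left(-20\right) \left(-291\right) = 5820$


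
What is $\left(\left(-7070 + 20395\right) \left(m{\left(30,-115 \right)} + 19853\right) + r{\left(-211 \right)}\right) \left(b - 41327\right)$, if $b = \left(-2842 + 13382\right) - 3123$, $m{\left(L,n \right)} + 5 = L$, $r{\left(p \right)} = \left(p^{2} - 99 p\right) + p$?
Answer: $-8984100106590$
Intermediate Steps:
$r{\left(p \right)} = p^{2} - 98 p$
$m{\left(L,n \right)} = -5 + L$
$b = 7417$ ($b = 10540 - 3123 = 7417$)
$\left(\left(-7070 + 20395\right) \left(m{\left(30,-115 \right)} + 19853\right) + r{\left(-211 \right)}\right) \left(b - 41327\right) = \left(\left(-7070 + 20395\right) \left(\left(-5 + 30\right) + 19853\right) - 211 \left(-98 - 211\right)\right) \left(7417 - 41327\right) = \left(13325 \left(25 + 19853\right) - -65199\right) \left(-33910\right) = \left(13325 \cdot 19878 + 65199\right) \left(-33910\right) = \left(264874350 + 65199\right) \left(-33910\right) = 264939549 \left(-33910\right) = -8984100106590$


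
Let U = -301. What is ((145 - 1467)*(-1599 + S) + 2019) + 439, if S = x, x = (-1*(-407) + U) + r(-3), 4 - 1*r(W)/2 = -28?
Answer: 1891596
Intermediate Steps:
r(W) = 64 (r(W) = 8 - 2*(-28) = 8 + 56 = 64)
x = 170 (x = (-1*(-407) - 301) + 64 = (407 - 301) + 64 = 106 + 64 = 170)
S = 170
((145 - 1467)*(-1599 + S) + 2019) + 439 = ((145 - 1467)*(-1599 + 170) + 2019) + 439 = (-1322*(-1429) + 2019) + 439 = (1889138 + 2019) + 439 = 1891157 + 439 = 1891596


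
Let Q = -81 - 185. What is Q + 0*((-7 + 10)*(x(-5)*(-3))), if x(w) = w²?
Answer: -266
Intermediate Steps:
Q = -266
Q + 0*((-7 + 10)*(x(-5)*(-3))) = -266 + 0*((-7 + 10)*((-5)²*(-3))) = -266 + 0*(3*(25*(-3))) = -266 + 0*(3*(-75)) = -266 + 0*(-225) = -266 + 0 = -266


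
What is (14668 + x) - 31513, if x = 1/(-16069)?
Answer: -270682306/16069 ≈ -16845.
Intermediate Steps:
x = -1/16069 ≈ -6.2232e-5
(14668 + x) - 31513 = (14668 - 1/16069) - 31513 = 235700091/16069 - 31513 = -270682306/16069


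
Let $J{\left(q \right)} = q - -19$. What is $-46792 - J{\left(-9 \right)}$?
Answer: $-46802$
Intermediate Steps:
$J{\left(q \right)} = 19 + q$ ($J{\left(q \right)} = q + 19 = 19 + q$)
$-46792 - J{\left(-9 \right)} = -46792 - \left(19 - 9\right) = -46792 - 10 = -46802$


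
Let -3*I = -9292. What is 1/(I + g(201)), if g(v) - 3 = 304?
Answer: 3/10213 ≈ 0.00029374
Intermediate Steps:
I = 9292/3 (I = -⅓*(-9292) = 9292/3 ≈ 3097.3)
g(v) = 307 (g(v) = 3 + 304 = 307)
1/(I + g(201)) = 1/(9292/3 + 307) = 1/(10213/3) = 3/10213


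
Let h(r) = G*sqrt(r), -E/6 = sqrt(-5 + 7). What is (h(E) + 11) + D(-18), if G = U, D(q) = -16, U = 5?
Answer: -5 + 5*I*2**(3/4)*sqrt(3) ≈ -5.0 + 14.565*I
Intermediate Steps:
E = -6*sqrt(2) (E = -6*sqrt(-5 + 7) = -6*sqrt(2) ≈ -8.4853)
G = 5
h(r) = 5*sqrt(r)
(h(E) + 11) + D(-18) = (5*sqrt(-6*sqrt(2)) + 11) - 16 = (5*(I*2**(3/4)*sqrt(3)) + 11) - 16 = (5*I*2**(3/4)*sqrt(3) + 11) - 16 = (11 + 5*I*2**(3/4)*sqrt(3)) - 16 = -5 + 5*I*2**(3/4)*sqrt(3)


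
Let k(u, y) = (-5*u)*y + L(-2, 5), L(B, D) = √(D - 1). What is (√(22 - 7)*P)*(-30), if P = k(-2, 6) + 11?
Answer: -2190*√15 ≈ -8481.8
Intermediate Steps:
L(B, D) = √(-1 + D)
k(u, y) = 2 - 5*u*y (k(u, y) = (-5*u)*y + √(-1 + 5) = -5*u*y + √4 = -5*u*y + 2 = 2 - 5*u*y)
P = 73 (P = (2 - 5*(-2)*6) + 11 = (2 + 60) + 11 = 62 + 11 = 73)
(√(22 - 7)*P)*(-30) = (√(22 - 7)*73)*(-30) = (√15*73)*(-30) = (73*√15)*(-30) = -2190*√15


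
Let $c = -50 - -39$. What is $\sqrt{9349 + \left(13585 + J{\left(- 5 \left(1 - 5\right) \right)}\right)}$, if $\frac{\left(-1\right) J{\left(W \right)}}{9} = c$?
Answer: $\sqrt{23033} \approx 151.77$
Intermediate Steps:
$c = -11$ ($c = -50 + 39 = -11$)
$J{\left(W \right)} = 99$ ($J{\left(W \right)} = \left(-9\right) \left(-11\right) = 99$)
$\sqrt{9349 + \left(13585 + J{\left(- 5 \left(1 - 5\right) \right)}\right)} = \sqrt{9349 + \left(13585 + 99\right)} = \sqrt{9349 + 13684} = \sqrt{23033}$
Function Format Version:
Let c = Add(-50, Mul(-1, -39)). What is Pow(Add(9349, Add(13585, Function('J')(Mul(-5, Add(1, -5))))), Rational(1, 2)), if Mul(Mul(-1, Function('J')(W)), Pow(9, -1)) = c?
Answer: Pow(23033, Rational(1, 2)) ≈ 151.77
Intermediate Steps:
c = -11 (c = Add(-50, 39) = -11)
Function('J')(W) = 99 (Function('J')(W) = Mul(-9, -11) = 99)
Pow(Add(9349, Add(13585, Function('J')(Mul(-5, Add(1, -5))))), Rational(1, 2)) = Pow(Add(9349, Add(13585, 99)), Rational(1, 2)) = Pow(Add(9349, 13684), Rational(1, 2)) = Pow(23033, Rational(1, 2))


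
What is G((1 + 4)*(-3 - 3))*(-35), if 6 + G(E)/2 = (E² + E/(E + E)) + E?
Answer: -60515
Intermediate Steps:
G(E) = -11 + 2*E + 2*E² (G(E) = -12 + 2*((E² + E/(E + E)) + E) = -12 + 2*((E² + E/((2*E))) + E) = -12 + 2*((E² + (1/(2*E))*E) + E) = -12 + 2*((E² + ½) + E) = -12 + 2*((½ + E²) + E) = -12 + 2*(½ + E + E²) = -12 + (1 + 2*E + 2*E²) = -11 + 2*E + 2*E²)
G((1 + 4)*(-3 - 3))*(-35) = (-11 + 2*((1 + 4)*(-3 - 3)) + 2*((1 + 4)*(-3 - 3))²)*(-35) = (-11 + 2*(5*(-6)) + 2*(5*(-6))²)*(-35) = (-11 + 2*(-30) + 2*(-30)²)*(-35) = (-11 - 60 + 2*900)*(-35) = (-11 - 60 + 1800)*(-35) = 1729*(-35) = -60515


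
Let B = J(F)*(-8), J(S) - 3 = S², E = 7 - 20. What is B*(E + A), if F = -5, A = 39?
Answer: -5824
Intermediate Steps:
E = -13
J(S) = 3 + S²
B = -224 (B = (3 + (-5)²)*(-8) = (3 + 25)*(-8) = 28*(-8) = -224)
B*(E + A) = -224*(-13 + 39) = -224*26 = -5824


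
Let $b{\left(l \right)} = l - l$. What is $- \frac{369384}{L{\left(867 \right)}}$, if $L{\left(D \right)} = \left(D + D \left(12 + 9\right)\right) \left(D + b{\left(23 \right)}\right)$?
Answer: $- \frac{61564}{2756193} \approx -0.022337$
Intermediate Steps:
$b{\left(l \right)} = 0$
$L{\left(D \right)} = 22 D^{2}$ ($L{\left(D \right)} = \left(D + D \left(12 + 9\right)\right) \left(D + 0\right) = \left(D + D 21\right) D = \left(D + 21 D\right) D = 22 D D = 22 D^{2}$)
$- \frac{369384}{L{\left(867 \right)}} = - \frac{369384}{22 \cdot 867^{2}} = - \frac{369384}{22 \cdot 751689} = - \frac{369384}{16537158} = \left(-369384\right) \frac{1}{16537158} = - \frac{61564}{2756193}$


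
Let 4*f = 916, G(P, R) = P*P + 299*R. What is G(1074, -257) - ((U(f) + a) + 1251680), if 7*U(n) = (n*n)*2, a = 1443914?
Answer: -11437609/7 ≈ -1.6339e+6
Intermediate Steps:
G(P, R) = P² + 299*R
f = 229 (f = (¼)*916 = 229)
U(n) = 2*n²/7 (U(n) = ((n*n)*2)/7 = (n²*2)/7 = (2*n²)/7 = 2*n²/7)
G(1074, -257) - ((U(f) + a) + 1251680) = (1074² + 299*(-257)) - (((2/7)*229² + 1443914) + 1251680) = (1153476 - 76843) - (((2/7)*52441 + 1443914) + 1251680) = 1076633 - ((104882/7 + 1443914) + 1251680) = 1076633 - (10212280/7 + 1251680) = 1076633 - 1*18974040/7 = 1076633 - 18974040/7 = -11437609/7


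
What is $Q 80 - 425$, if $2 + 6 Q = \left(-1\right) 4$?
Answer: $-505$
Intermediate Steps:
$Q = -1$ ($Q = - \frac{1}{3} + \frac{\left(-1\right) 4}{6} = - \frac{1}{3} + \frac{1}{6} \left(-4\right) = - \frac{1}{3} - \frac{2}{3} = -1$)
$Q 80 - 425 = \left(-1\right) 80 - 425 = -80 - 425 = -505$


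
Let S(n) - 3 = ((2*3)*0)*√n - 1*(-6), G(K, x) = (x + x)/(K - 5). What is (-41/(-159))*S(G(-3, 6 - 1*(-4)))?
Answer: 123/53 ≈ 2.3208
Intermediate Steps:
G(K, x) = 2*x/(-5 + K) (G(K, x) = (2*x)/(-5 + K) = 2*x/(-5 + K))
S(n) = 9 (S(n) = 3 + (((2*3)*0)*√n - 1*(-6)) = 3 + ((6*0)*√n + 6) = 3 + (0*√n + 6) = 3 + (0 + 6) = 3 + 6 = 9)
(-41/(-159))*S(G(-3, 6 - 1*(-4))) = -41/(-159)*9 = -41*(-1/159)*9 = (41/159)*9 = 123/53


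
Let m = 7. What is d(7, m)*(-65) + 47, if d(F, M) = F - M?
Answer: 47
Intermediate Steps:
d(7, m)*(-65) + 47 = (7 - 1*7)*(-65) + 47 = (7 - 7)*(-65) + 47 = 0*(-65) + 47 = 0 + 47 = 47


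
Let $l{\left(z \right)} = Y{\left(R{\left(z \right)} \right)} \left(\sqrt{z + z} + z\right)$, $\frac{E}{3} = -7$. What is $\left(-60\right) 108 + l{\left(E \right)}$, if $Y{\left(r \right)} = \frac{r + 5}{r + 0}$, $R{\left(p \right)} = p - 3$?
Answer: $- \frac{51973}{8} + \frac{19 i \sqrt{42}}{24} \approx -6496.6 + 5.1306 i$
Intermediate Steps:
$R{\left(p \right)} = -3 + p$
$E = -21$ ($E = 3 \left(-7\right) = -21$)
$Y{\left(r \right)} = \frac{5 + r}{r}$
$l{\left(z \right)} = \frac{\left(2 + z\right) \left(z + \sqrt{2} \sqrt{z}\right)}{-3 + z}$ ($l{\left(z \right)} = \frac{5 + \left(-3 + z\right)}{-3 + z} \left(\sqrt{z + z} + z\right) = \frac{2 + z}{-3 + z} \left(\sqrt{2 z} + z\right) = \frac{2 + z}{-3 + z} \left(\sqrt{2} \sqrt{z} + z\right) = \frac{2 + z}{-3 + z} \left(z + \sqrt{2} \sqrt{z}\right) = \frac{\left(2 + z\right) \left(z + \sqrt{2} \sqrt{z}\right)}{-3 + z}$)
$\left(-60\right) 108 + l{\left(E \right)} = \left(-60\right) 108 + \frac{\left(2 - 21\right) \left(-21 + \sqrt{2} \sqrt{-21}\right)}{-3 - 21} = -6480 + \frac{1}{-24} \left(-19\right) \left(-21 + \sqrt{2} i \sqrt{21}\right) = -6480 - - \frac{19 \left(-21 + i \sqrt{42}\right)}{24} = -6480 - \left(\frac{133}{8} - \frac{19 i \sqrt{42}}{24}\right) = - \frac{51973}{8} + \frac{19 i \sqrt{42}}{24}$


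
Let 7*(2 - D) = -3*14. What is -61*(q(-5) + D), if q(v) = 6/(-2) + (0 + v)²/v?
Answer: 0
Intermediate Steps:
D = 8 (D = 2 - (-3)*14/7 = 2 - ⅐*(-42) = 2 + 6 = 8)
q(v) = -3 + v (q(v) = 6*(-½) + v²/v = -3 + v)
-61*(q(-5) + D) = -61*((-3 - 5) + 8) = -61*(-8 + 8) = -61*0 = 0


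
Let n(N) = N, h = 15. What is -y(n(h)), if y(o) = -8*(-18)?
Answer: -144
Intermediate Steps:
y(o) = 144
-y(n(h)) = -1*144 = -144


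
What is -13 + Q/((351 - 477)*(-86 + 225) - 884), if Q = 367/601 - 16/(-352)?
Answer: -3162367303/243258356 ≈ -13.000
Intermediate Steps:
Q = 8675/13222 (Q = 367*(1/601) - 16*(-1/352) = 367/601 + 1/22 = 8675/13222 ≈ 0.65610)
-13 + Q/((351 - 477)*(-86 + 225) - 884) = -13 + 8675/(13222*((351 - 477)*(-86 + 225) - 884)) = -13 + 8675/(13222*(-126*139 - 884)) = -13 + 8675/(13222*(-17514 - 884)) = -13 + (8675/13222)/(-18398) = -13 + (8675/13222)*(-1/18398) = -13 - 8675/243258356 = -3162367303/243258356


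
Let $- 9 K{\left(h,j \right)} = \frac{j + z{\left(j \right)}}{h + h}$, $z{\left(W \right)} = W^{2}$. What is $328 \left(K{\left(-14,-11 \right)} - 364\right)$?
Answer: $- \frac{7512676}{63} \approx -1.1925 \cdot 10^{5}$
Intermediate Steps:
$K{\left(h,j \right)} = - \frac{j + j^{2}}{18 h}$ ($K{\left(h,j \right)} = - \frac{\left(j + j^{2}\right) \frac{1}{h + h}}{9} = - \frac{\left(j + j^{2}\right) \frac{1}{2 h}}{9} = - \frac{\frac{1}{2} \frac{1}{h} \left(j + j^{2}\right)}{9} = - \frac{j + j^{2}}{18 h}$)
$328 \left(K{\left(-14,-11 \right)} - 364\right) = 328 \left(\frac{1}{18} \left(-11\right) \frac{1}{-14} \left(-1 - -11\right) - 364\right) = 328 \left(\frac{1}{18} \left(-11\right) \left(- \frac{1}{14}\right) \left(-1 + 11\right) - 364\right) = 328 \left(\frac{1}{18} \left(-11\right) \left(- \frac{1}{14}\right) 10 - 364\right) = 328 \left(\frac{55}{126} - 364\right) = 328 \left(- \frac{45809}{126}\right) = - \frac{7512676}{63}$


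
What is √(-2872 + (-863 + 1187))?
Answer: 14*I*√13 ≈ 50.478*I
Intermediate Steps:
√(-2872 + (-863 + 1187)) = √(-2872 + 324) = √(-2548) = 14*I*√13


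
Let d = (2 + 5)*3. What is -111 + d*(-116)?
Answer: -2547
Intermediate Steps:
d = 21 (d = 7*3 = 21)
-111 + d*(-116) = -111 + 21*(-116) = -111 - 2436 = -2547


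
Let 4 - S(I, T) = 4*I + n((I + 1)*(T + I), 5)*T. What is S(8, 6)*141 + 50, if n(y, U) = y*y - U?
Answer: -13430764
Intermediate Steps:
n(y, U) = y² - U
S(I, T) = 4 - 4*I - T*(-5 + (1 + I)²*(I + T)²) (S(I, T) = 4 - (4*I + (((I + 1)*(T + I))² - 1*5)*T) = 4 - (4*I + (((1 + I)*(I + T))² - 5)*T) = 4 - (4*I + ((1 + I)²*(I + T)² - 5)*T) = 4 - (4*I + (-5 + (1 + I)²*(I + T)²)*T) = 4 - (4*I + T*(-5 + (1 + I)²*(I + T)²)) = 4 + (-4*I - T*(-5 + (1 + I)²*(I + T)²)) = 4 - 4*I - T*(-5 + (1 + I)²*(I + T)²))
S(8, 6)*141 + 50 = (4 - 4*8 - 1*6*(-5 + (8 + 6 + 8² + 8*6)²))*141 + 50 = (4 - 32 - 1*6*(-5 + (8 + 6 + 64 + 48)²))*141 + 50 = (4 - 32 - 1*6*(-5 + 126²))*141 + 50 = (4 - 32 - 1*6*(-5 + 15876))*141 + 50 = (4 - 32 - 1*6*15871)*141 + 50 = (4 - 32 - 95226)*141 + 50 = -95254*141 + 50 = -13430814 + 50 = -13430764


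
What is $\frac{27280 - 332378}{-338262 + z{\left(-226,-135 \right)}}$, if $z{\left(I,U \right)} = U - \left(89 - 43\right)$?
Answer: $\frac{305098}{338443} \approx 0.90147$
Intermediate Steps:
$z{\left(I,U \right)} = -46 + U$ ($z{\left(I,U \right)} = U - 46 = -46 + U$)
$\frac{27280 - 332378}{-338262 + z{\left(-226,-135 \right)}} = \frac{27280 - 332378}{-338262 - 181} = - \frac{305098}{-338262 - 181} = - \frac{305098}{-338443} = \left(-305098\right) \left(- \frac{1}{338443}\right) = \frac{305098}{338443}$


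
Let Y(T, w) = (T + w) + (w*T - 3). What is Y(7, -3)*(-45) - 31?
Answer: 869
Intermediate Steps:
Y(T, w) = -3 + T + w + T*w (Y(T, w) = (T + w) + (T*w - 3) = (T + w) + (-3 + T*w) = -3 + T + w + T*w)
Y(7, -3)*(-45) - 31 = (-3 + 7 - 3 + 7*(-3))*(-45) - 31 = (-3 + 7 - 3 - 21)*(-45) - 31 = -20*(-45) - 31 = 900 - 31 = 869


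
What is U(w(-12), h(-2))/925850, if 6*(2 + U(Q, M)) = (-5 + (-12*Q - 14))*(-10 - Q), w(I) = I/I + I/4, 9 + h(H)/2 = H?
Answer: -13/1388775 ≈ -9.3608e-6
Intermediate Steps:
h(H) = -18 + 2*H
w(I) = 1 + I/4 (w(I) = 1 + I*(1/4) = 1 + I/4)
U(Q, M) = -2 + (-19 - 12*Q)*(-10 - Q)/6 (U(Q, M) = -2 + ((-5 + (-12*Q - 14))*(-10 - Q))/6 = -2 + ((-5 + (-14 - 12*Q))*(-10 - Q))/6 = -2 + ((-19 - 12*Q)*(-10 - Q))/6 = -2 + (-19 - 12*Q)*(-10 - Q)/6)
U(w(-12), h(-2))/925850 = (89/3 + 2*(1 + (1/4)*(-12))**2 + 139*(1 + (1/4)*(-12))/6)/925850 = (89/3 + 2*(1 - 3)**2 + 139*(1 - 3)/6)*(1/925850) = (89/3 + 2*(-2)**2 + (139/6)*(-2))*(1/925850) = (89/3 + 2*4 - 139/3)*(1/925850) = (89/3 + 8 - 139/3)*(1/925850) = -26/3*1/925850 = -13/1388775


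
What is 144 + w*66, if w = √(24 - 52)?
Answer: 144 + 132*I*√7 ≈ 144.0 + 349.24*I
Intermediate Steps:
w = 2*I*√7 (w = √(-28) = 2*I*√7 ≈ 5.2915*I)
144 + w*66 = 144 + (2*I*√7)*66 = 144 + 132*I*√7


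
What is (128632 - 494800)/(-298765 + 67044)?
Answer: 366168/231721 ≈ 1.5802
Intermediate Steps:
(128632 - 494800)/(-298765 + 67044) = -366168/(-231721) = -366168*(-1/231721) = 366168/231721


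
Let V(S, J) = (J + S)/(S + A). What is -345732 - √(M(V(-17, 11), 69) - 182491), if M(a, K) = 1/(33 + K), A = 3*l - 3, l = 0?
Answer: -345732 - I*√1898636262/102 ≈ -3.4573e+5 - 427.19*I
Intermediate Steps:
A = -3 (A = 3*0 - 3 = 0 - 3 = -3)
V(S, J) = (J + S)/(-3 + S) (V(S, J) = (J + S)/(S - 3) = (J + S)/(-3 + S))
-345732 - √(M(V(-17, 11), 69) - 182491) = -345732 - √(1/(33 + 69) - 182491) = -345732 - √(1/102 - 182491) = -345732 - √(-18614081/102) = -345732 - I*√1898636262/102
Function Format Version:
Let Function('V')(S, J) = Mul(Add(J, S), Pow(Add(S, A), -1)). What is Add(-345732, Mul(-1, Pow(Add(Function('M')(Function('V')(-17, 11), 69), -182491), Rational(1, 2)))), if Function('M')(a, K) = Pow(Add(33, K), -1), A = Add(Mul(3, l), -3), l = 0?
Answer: Add(-345732, Mul(Rational(-1, 102), I, Pow(1898636262, Rational(1, 2)))) ≈ Add(-3.4573e+5, Mul(-427.19, I))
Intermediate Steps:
A = -3 (A = Add(Mul(3, 0), -3) = Add(0, -3) = -3)
Function('V')(S, J) = Mul(Pow(Add(-3, S), -1), Add(J, S)) (Function('V')(S, J) = Mul(Add(J, S), Pow(Add(S, -3), -1)) = Mul(Add(J, S), Pow(Add(-3, S), -1)) = Mul(Pow(Add(-3, S), -1), Add(J, S)))
Add(-345732, Mul(-1, Pow(Add(Function('M')(Function('V')(-17, 11), 69), -182491), Rational(1, 2)))) = Add(-345732, Mul(-1, Pow(Add(Pow(Add(33, 69), -1), -182491), Rational(1, 2)))) = Add(-345732, Mul(-1, Pow(Add(Pow(102, -1), -182491), Rational(1, 2)))) = Add(-345732, Mul(-1, Pow(Add(Rational(1, 102), -182491), Rational(1, 2)))) = Add(-345732, Mul(-1, Pow(Rational(-18614081, 102), Rational(1, 2)))) = Add(-345732, Mul(-1, Mul(Rational(1, 102), I, Pow(1898636262, Rational(1, 2))))) = Add(-345732, Mul(Rational(-1, 102), I, Pow(1898636262, Rational(1, 2))))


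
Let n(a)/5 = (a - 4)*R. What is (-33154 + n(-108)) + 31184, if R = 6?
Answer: -5330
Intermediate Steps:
n(a) = -120 + 30*a (n(a) = 5*((a - 4)*6) = 5*((-4 + a)*6) = 5*(-24 + 6*a) = -120 + 30*a)
(-33154 + n(-108)) + 31184 = (-33154 + (-120 + 30*(-108))) + 31184 = (-33154 + (-120 - 3240)) + 31184 = (-33154 - 3360) + 31184 = -36514 + 31184 = -5330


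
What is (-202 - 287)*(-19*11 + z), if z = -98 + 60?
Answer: 120783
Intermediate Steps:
z = -38
(-202 - 287)*(-19*11 + z) = (-202 - 287)*(-19*11 - 38) = -489*(-209 - 38) = -489*(-247) = 120783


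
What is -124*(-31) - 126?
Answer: 3718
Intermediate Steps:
-124*(-31) - 126 = 3844 - 126 = 3718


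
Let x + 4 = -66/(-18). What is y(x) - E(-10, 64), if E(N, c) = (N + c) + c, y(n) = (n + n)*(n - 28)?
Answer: -892/9 ≈ -99.111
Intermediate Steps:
x = -⅓ (x = -4 - 66/(-18) = -4 - 66*(-1/18) = -4 + 11/3 = -⅓ ≈ -0.33333)
y(n) = 2*n*(-28 + n) (y(n) = (2*n)*(-28 + n) = 2*n*(-28 + n))
E(N, c) = N + 2*c
y(x) - E(-10, 64) = 2*(-⅓)*(-28 - ⅓) - (-10 + 2*64) = 2*(-⅓)*(-85/3) - (-10 + 128) = 170/9 - 1*118 = 170/9 - 118 = -892/9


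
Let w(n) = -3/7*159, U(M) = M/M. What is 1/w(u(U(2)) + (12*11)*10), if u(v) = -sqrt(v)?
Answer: -7/477 ≈ -0.014675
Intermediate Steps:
U(M) = 1
w(n) = -477/7 (w(n) = -3*1/7*159 = -3/7*159 = -477/7)
1/w(u(U(2)) + (12*11)*10) = 1/(-477/7) = -7/477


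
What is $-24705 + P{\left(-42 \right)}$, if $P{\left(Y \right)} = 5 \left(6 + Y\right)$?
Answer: $-24885$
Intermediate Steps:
$P{\left(Y \right)} = 30 + 5 Y$
$-24705 + P{\left(-42 \right)} = -24705 + \left(30 + 5 \left(-42\right)\right) = -24705 + \left(30 - 210\right) = -24705 - 180 = -24885$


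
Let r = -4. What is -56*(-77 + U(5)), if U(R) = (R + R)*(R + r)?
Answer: 3752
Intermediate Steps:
U(R) = 2*R*(-4 + R) (U(R) = (R + R)*(R - 4) = (2*R)*(-4 + R) = 2*R*(-4 + R))
-56*(-77 + U(5)) = -56*(-77 + 2*5*(-4 + 5)) = -56*(-77 + 2*5*1) = -56*(-77 + 10) = -56*(-67) = 3752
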